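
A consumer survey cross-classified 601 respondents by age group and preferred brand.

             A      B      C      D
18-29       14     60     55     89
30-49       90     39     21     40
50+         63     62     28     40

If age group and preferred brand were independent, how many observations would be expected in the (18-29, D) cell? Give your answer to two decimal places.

61.30

Row total (18-29) = 218; column total (D) = 169; grand total N = 601.
Expected count = (row total × column total) / N = 218 × 169 / 601 = 61.30.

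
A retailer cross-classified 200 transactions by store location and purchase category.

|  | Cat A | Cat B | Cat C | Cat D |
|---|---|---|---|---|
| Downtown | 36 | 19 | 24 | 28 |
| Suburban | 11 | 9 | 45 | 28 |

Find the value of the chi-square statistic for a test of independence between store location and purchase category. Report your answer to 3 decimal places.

22.390

Row totals: 107, 93. Column totals: 47, 28, 69, 56. Grand total N = 200.
Expected counts (row total × column total / N):
  Downtown, Cat A: 107×47/200 = 25.1450
  Downtown, Cat B: 107×28/200 = 14.9800
  Downtown, Cat C: 107×69/200 = 36.9150
  Downtown, Cat D: 107×56/200 = 29.9600
  Suburban, Cat A: 93×47/200 = 21.8550
  Suburban, Cat B: 93×28/200 = 13.0200
  Suburban, Cat C: 93×69/200 = 32.0850
  Suburban, Cat D: 93×56/200 = 26.0400
Contributions (O − E)²/E:
  (36 − 25.1450)²/25.1450 = 4.6861
  (19 − 14.9800)²/14.9800 = 1.0788
  (24 − 36.9150)²/36.9150 = 4.5184
  (28 − 29.9600)²/29.9600 = 0.1282
  (11 − 21.8550)²/21.8550 = 5.3915
  (9 − 13.0200)²/13.0200 = 1.2412
  (45 − 32.0850)²/32.0850 = 5.1986
  (28 − 26.0400)²/26.0400 = 0.1475
χ² = 4.6861 + 1.0788 + 4.5184 + 0.1282 + 5.3915 + 1.2412 + 5.1986 + 0.1475 = 22.390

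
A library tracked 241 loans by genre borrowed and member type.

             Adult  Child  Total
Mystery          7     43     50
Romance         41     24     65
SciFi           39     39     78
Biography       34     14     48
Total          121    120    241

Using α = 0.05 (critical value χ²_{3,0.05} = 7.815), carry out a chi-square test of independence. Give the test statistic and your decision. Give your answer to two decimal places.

38.70; reject H₀

Grand total N = 241.
Expected counts (row total × column total / N):
  Mystery, Adult: 50×121/241 = 25.104
  Mystery, Child: 50×120/241 = 24.896
  Romance, Adult: 65×121/241 = 32.635
  Romance, Child: 65×120/241 = 32.365
  SciFi, Adult: 78×121/241 = 39.162
  SciFi, Child: 78×120/241 = 38.838
  Biography, Adult: 48×121/241 = 24.100
  Biography, Child: 48×120/241 = 23.900
Contributions (O − E)²/E:
  (7 − 25.104)²/25.104 = 13.0559
  (43 − 24.896)²/24.896 = 13.1650
  (41 − 32.635)²/32.635 = 2.1441
  (24 − 32.365)²/32.365 = 2.1620
  (39 − 39.162)²/39.162 = 0.0007
  (39 − 38.838)²/38.838 = 0.0007
  (34 − 24.100)²/24.100 = 4.0668
  (14 − 23.900)²/23.900 = 4.1008
χ² = 13.0559 + 13.1650 + 2.1441 + 2.1620 + 0.0007 + 0.0007 + 4.0668 + 4.1008 = 38.70
df = (4−1)(2−1) = 3. Since 38.70 > 7.815, reject the null hypothesis of independence at α = 0.05.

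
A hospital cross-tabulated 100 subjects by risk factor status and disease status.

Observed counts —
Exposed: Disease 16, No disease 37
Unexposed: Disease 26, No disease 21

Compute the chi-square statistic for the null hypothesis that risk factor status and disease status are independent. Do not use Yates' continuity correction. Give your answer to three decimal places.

6.458

Row totals: 53, 47. Column totals: 42, 58. Grand total N = 100.
Expected counts (row total × column total / N):
  Exposed, Disease: 53×42/100 = 22.2600
  Exposed, No disease: 53×58/100 = 30.7400
  Unexposed, Disease: 47×42/100 = 19.7400
  Unexposed, No disease: 47×58/100 = 27.2600
Contributions (O − E)²/E:
  (16 − 22.2600)²/22.2600 = 1.7604
  (37 − 30.7400)²/30.7400 = 1.2748
  (26 − 19.7400)²/19.7400 = 1.9852
  (21 − 27.2600)²/27.2600 = 1.4375
χ² = 1.7604 + 1.2748 + 1.9852 + 1.4375 = 6.458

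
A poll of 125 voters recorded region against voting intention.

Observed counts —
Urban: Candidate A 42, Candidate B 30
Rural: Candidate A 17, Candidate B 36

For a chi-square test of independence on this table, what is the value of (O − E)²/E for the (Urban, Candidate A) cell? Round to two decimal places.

1.89

Row total (Urban) = 72; column total (Candidate A) = 59; N = 125.
Expected count E = 72 × 59 / 125 = 33.984.
Contribution = (O − E)²/E = (42 − 33.984)² / 33.984 = 1.89.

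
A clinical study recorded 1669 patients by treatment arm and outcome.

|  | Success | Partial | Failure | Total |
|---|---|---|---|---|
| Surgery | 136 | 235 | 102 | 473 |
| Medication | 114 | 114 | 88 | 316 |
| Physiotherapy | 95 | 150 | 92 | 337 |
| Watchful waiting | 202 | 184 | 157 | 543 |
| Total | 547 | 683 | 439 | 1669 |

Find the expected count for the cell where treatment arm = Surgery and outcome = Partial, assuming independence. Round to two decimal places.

193.56

Row total (Surgery) = 473; column total (Partial) = 683; grand total N = 1669.
Expected count = (row total × column total) / N = 473 × 683 / 1669 = 193.56.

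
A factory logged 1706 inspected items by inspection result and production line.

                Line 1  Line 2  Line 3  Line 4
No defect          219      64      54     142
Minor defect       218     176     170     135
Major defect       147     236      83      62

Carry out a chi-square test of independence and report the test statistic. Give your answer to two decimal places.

Row totals: 479, 699, 528. Column totals: 584, 476, 307, 339. Grand total N = 1706.
Expected counts (row total × column total / N):
  No defect, Line 1: 479×584/1706 = 163.972
  No defect, Line 2: 479×476/1706 = 133.648
  No defect, Line 3: 479×307/1706 = 86.198
  No defect, Line 4: 479×339/1706 = 95.182
  Minor defect, Line 1: 699×584/1706 = 239.283
  Minor defect, Line 2: 699×476/1706 = 195.032
  Minor defect, Line 3: 699×307/1706 = 125.787
  Minor defect, Line 4: 699×339/1706 = 138.899
  Major defect, Line 1: 528×584/1706 = 180.746
  Major defect, Line 2: 528×476/1706 = 147.320
  Major defect, Line 3: 528×307/1706 = 95.015
  Major defect, Line 4: 528×339/1706 = 104.919
Contributions (O − E)²/E:
  (219 − 163.972)²/163.972 = 18.4671
  (64 − 133.648)²/133.648 = 36.2957
  (54 − 86.198)²/86.198 = 12.0271
  (142 − 95.182)²/95.182 = 23.0288
  (218 − 239.283)²/239.283 = 1.8930
  (176 − 195.032)²/195.032 = 1.8572
  (170 − 125.787)²/125.787 = 15.5405
  (135 − 138.899)²/138.899 = 0.1094
  (147 − 180.746)²/180.746 = 6.3005
  (236 − 147.320)²/147.320 = 53.3814
  (83 − 95.015)²/95.015 = 1.5193
  (62 − 104.919)²/104.919 = 17.5568
χ² = 18.4671 + 36.2957 + 12.0271 + 23.0288 + 1.8930 + 1.8572 + 15.5405 + 0.1094 + 6.3005 + 53.3814 + 1.5193 + 17.5568 = 187.98

187.98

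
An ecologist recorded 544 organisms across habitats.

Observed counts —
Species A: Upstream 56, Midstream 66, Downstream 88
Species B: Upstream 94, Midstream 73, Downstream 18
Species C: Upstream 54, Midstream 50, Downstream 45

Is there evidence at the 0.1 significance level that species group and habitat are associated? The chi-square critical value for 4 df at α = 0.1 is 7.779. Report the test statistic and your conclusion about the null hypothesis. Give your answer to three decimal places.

Row totals: 210, 185, 149. Column totals: 204, 189, 151. Grand total N = 544.
Expected counts (row total × column total / N):
  Species A, Upstream: 210×204/544 = 78.75000
  Species A, Midstream: 210×189/544 = 72.95956
  Species A, Downstream: 210×151/544 = 58.29044
  Species B, Upstream: 185×204/544 = 69.37500
  Species B, Midstream: 185×189/544 = 64.27390
  Species B, Downstream: 185×151/544 = 51.35110
  Species C, Upstream: 149×204/544 = 55.87500
  Species C, Midstream: 149×189/544 = 51.76654
  Species C, Downstream: 149×151/544 = 41.35846
Contributions (O − E)²/E:
  (56 − 78.75000)²/78.75000 = 6.5722
  (66 − 72.95956)²/72.95956 = 0.6639
  (88 − 58.29044)²/58.29044 = 15.1424
  (94 − 69.37500)²/69.37500 = 8.7408
  (73 − 64.27390)²/64.27390 = 1.1847
  (18 − 51.35110)²/51.35110 = 21.6606
  (54 − 55.87500)²/55.87500 = 0.0629
  (50 − 51.76654)²/51.76654 = 0.0603
  (45 − 41.35846)²/41.35846 = 0.3206
χ² = 6.5722 + 0.6639 + 15.1424 + 8.7408 + 1.1847 + 21.6606 + 0.0629 + 0.0603 + 0.3206 = 54.408
df = (3−1)(3−1) = 4. Since 54.408 > 7.779, reject the null hypothesis of independence at α = 0.1.

54.408; reject H₀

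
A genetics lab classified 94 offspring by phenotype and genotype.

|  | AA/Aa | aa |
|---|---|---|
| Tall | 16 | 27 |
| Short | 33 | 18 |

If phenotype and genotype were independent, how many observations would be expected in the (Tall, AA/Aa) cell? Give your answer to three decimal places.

Row total (Tall) = 43; column total (AA/Aa) = 49; grand total N = 94.
Expected count = (row total × column total) / N = 43 × 49 / 94 = 22.415.

22.415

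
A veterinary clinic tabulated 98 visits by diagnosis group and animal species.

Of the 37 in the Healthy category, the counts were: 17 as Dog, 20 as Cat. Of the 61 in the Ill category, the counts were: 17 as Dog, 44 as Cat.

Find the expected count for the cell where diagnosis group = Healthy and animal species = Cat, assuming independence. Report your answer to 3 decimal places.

24.163

Row total (Healthy) = 37; column total (Cat) = 64; grand total N = 98.
Expected count = (row total × column total) / N = 37 × 64 / 98 = 24.163.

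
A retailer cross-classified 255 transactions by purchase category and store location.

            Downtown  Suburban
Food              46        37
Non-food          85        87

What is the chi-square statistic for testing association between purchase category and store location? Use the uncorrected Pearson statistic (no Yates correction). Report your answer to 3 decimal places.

Row totals: 83, 172. Column totals: 131, 124. Grand total N = 255.
Expected counts (row total × column total / N):
  Food, Downtown: 83×131/255 = 42.6392
  Food, Suburban: 83×124/255 = 40.3608
  Non-food, Downtown: 172×131/255 = 88.3608
  Non-food, Suburban: 172×124/255 = 83.6392
Contributions (O − E)²/E:
  (46 − 42.6392)²/42.6392 = 0.2649
  (37 − 40.3608)²/40.3608 = 0.2799
  (85 − 88.3608)²/88.3608 = 0.1278
  (87 − 83.6392)²/83.6392 = 0.1350
χ² = 0.2649 + 0.2799 + 0.1278 + 0.1350 = 0.808

0.808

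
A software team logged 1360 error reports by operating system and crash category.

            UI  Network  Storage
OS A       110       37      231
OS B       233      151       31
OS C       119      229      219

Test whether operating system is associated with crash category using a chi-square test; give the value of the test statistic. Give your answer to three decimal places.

Row totals: 378, 415, 567. Column totals: 462, 417, 481. Grand total N = 1360.
Expected counts (row total × column total / N):
  OS A, UI: 378×462/1360 = 128.4088
  OS A, Network: 378×417/1360 = 115.9015
  OS A, Storage: 378×481/1360 = 133.6897
  OS B, UI: 415×462/1360 = 140.9779
  OS B, Network: 415×417/1360 = 127.2463
  OS B, Storage: 415×481/1360 = 146.7757
  OS C, UI: 567×462/1360 = 192.6132
  OS C, Network: 567×417/1360 = 173.8522
  OS C, Storage: 567×481/1360 = 200.5346
Contributions (O − E)²/E:
  (110 − 128.4088)²/128.4088 = 2.6391
  (37 − 115.9015)²/115.9015 = 53.7133
  (231 − 133.6897)²/133.6897 = 70.8304
  (233 − 140.9779)²/140.9779 = 60.0666
  (151 − 127.2463)²/127.2463 = 4.4342
  (31 − 146.7757)²/146.7757 = 91.3231
  (119 − 192.6132)²/192.6132 = 28.1336
  (229 − 173.8522)²/173.8522 = 17.4935
  (219 − 200.5346)²/200.5346 = 1.7003
χ² = 2.6391 + 53.7133 + 70.8304 + 60.0666 + 4.4342 + 91.3231 + 28.1336 + 17.4935 + 1.7003 = 330.334

330.334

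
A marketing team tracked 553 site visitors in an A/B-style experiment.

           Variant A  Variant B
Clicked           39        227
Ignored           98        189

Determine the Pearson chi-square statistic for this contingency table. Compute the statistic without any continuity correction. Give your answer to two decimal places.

28.12

Row totals: 266, 287. Column totals: 137, 416. Grand total N = 553.
Expected counts (row total × column total / N):
  Clicked, Variant A: 266×137/553 = 65.899
  Clicked, Variant B: 266×416/553 = 200.101
  Ignored, Variant A: 287×137/553 = 71.101
  Ignored, Variant B: 287×416/553 = 215.899
Contributions (O − E)²/E:
  (39 − 65.899)²/65.899 = 10.9798
  (227 − 200.101)²/200.101 = 3.6160
  (98 − 71.101)²/71.101 = 10.1765
  (189 − 215.899)²/215.899 = 3.3514
χ² = 10.9798 + 3.6160 + 10.1765 + 3.3514 = 28.12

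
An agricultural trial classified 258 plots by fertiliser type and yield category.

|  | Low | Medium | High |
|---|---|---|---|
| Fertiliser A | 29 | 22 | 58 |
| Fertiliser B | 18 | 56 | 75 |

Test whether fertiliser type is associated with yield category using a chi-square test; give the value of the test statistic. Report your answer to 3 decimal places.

Row totals: 109, 149. Column totals: 47, 78, 133. Grand total N = 258.
Expected counts (row total × column total / N):
  Fertiliser A, Low: 109×47/258 = 19.8566
  Fertiliser A, Medium: 109×78/258 = 32.9535
  Fertiliser A, High: 109×133/258 = 56.1899
  Fertiliser B, Low: 149×47/258 = 27.1434
  Fertiliser B, Medium: 149×78/258 = 45.0465
  Fertiliser B, High: 149×133/258 = 76.8101
Contributions (O − E)²/E:
  (29 − 19.8566)²/19.8566 = 4.2103
  (22 − 32.9535)²/32.9535 = 3.6409
  (58 − 56.1899)²/56.1899 = 0.0583
  (18 − 27.1434)²/27.1434 = 3.0800
  (56 − 45.0465)²/45.0465 = 2.6635
  (75 − 76.8101)²/76.8101 = 0.0427
χ² = 4.2103 + 3.6409 + 0.0583 + 3.0800 + 2.6635 + 0.0427 = 13.696

13.696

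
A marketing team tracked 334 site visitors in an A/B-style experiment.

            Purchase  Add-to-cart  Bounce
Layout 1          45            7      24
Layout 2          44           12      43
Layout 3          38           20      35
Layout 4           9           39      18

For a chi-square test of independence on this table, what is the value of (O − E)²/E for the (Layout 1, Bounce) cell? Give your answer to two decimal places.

0.40

Row total (Layout 1) = 76; column total (Bounce) = 120; N = 334.
Expected count E = 76 × 120 / 334 = 27.3054.
Contribution = (O − E)²/E = (24 − 27.3054)² / 27.3054 = 0.40.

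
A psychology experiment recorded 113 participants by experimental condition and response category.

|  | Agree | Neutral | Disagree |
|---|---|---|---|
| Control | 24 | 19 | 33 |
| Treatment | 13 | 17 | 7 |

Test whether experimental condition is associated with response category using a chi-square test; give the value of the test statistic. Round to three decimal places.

7.744

Row totals: 76, 37. Column totals: 37, 36, 40. Grand total N = 113.
Expected counts (row total × column total / N):
  Control, Agree: 76×37/113 = 24.8850
  Control, Neutral: 76×36/113 = 24.2124
  Control, Disagree: 76×40/113 = 26.9027
  Treatment, Agree: 37×37/113 = 12.1150
  Treatment, Neutral: 37×36/113 = 11.7876
  Treatment, Disagree: 37×40/113 = 13.0973
Contributions (O − E)²/E:
  (24 − 24.8850)²/24.8850 = 0.0315
  (19 − 24.2124)²/24.2124 = 1.1221
  (33 − 26.9027)²/26.9027 = 1.3819
  (13 − 12.1150)²/12.1150 = 0.0646
  (17 − 11.7876)²/11.7876 = 2.3049
  (7 − 13.0973)²/13.0973 = 2.8385
χ² = 0.0315 + 1.1221 + 1.3819 + 0.0646 + 2.3049 + 2.8385 = 7.744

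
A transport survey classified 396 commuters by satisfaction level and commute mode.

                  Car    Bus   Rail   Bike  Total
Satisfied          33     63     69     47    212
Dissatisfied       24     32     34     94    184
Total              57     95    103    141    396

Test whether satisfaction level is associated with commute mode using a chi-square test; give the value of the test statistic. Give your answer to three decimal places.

37.303

Grand total N = 396.
Expected counts (row total × column total / N):
  Satisfied, Car: 212×57/396 = 30.51515
  Satisfied, Bus: 212×95/396 = 50.85859
  Satisfied, Rail: 212×103/396 = 55.14141
  Satisfied, Bike: 212×141/396 = 75.48485
  Dissatisfied, Car: 184×57/396 = 26.48485
  Dissatisfied, Bus: 184×95/396 = 44.14141
  Dissatisfied, Rail: 184×103/396 = 47.85859
  Dissatisfied, Bike: 184×141/396 = 65.51515
Contributions (O − E)²/E:
  (33 − 30.51515)²/30.51515 = 0.2023
  (63 − 50.85859)²/50.85859 = 2.8985
  (69 − 55.14141)²/55.14141 = 3.4831
  (47 − 75.48485)²/75.48485 = 10.7490
  (24 − 26.48485)²/26.48485 = 0.2331
  (32 − 44.14141)²/44.14141 = 3.3396
  (34 − 47.85859)²/47.85859 = 4.0131
  (94 − 65.51515)²/65.51515 = 12.3847
χ² = 0.2023 + 2.8985 + 3.4831 + 10.7490 + 0.2331 + 3.3396 + 4.0131 + 12.3847 = 37.303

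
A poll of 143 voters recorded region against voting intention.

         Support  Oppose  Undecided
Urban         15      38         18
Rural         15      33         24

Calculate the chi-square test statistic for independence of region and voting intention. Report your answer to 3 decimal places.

Row totals: 71, 72. Column totals: 30, 71, 42. Grand total N = 143.
Expected counts (row total × column total / N):
  Urban, Support: 71×30/143 = 14.8951
  Urban, Oppose: 71×71/143 = 35.2517
  Urban, Undecided: 71×42/143 = 20.8531
  Rural, Support: 72×30/143 = 15.1049
  Rural, Oppose: 72×71/143 = 35.7483
  Rural, Undecided: 72×42/143 = 21.1469
Contributions (O − E)²/E:
  (15 − 14.8951)²/14.8951 = 0.0007
  (38 − 35.2517)²/35.2517 = 0.2143
  (18 − 20.8531)²/20.8531 = 0.3904
  (15 − 15.1049)²/15.1049 = 0.0007
  (33 − 35.7483)²/35.7483 = 0.2113
  (24 − 21.1469)²/21.1469 = 0.3849
χ² = 0.0007 + 0.2143 + 0.3904 + 0.0007 + 0.2113 + 0.3849 = 1.202

1.202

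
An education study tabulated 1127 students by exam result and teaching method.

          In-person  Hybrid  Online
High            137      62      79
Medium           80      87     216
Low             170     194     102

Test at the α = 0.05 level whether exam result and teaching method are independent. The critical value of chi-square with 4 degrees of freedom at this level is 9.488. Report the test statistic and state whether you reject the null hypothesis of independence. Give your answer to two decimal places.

Row totals: 278, 383, 466. Column totals: 387, 343, 397. Grand total N = 1127.
Expected counts (row total × column total / N):
  High, In-person: 278×387/1127 = 95.462
  High, Hybrid: 278×343/1127 = 84.609
  High, Online: 278×397/1127 = 97.929
  Medium, In-person: 383×387/1127 = 131.518
  Medium, Hybrid: 383×343/1127 = 116.565
  Medium, Online: 383×397/1127 = 134.917
  Low, In-person: 466×387/1127 = 160.020
  Low, Hybrid: 466×343/1127 = 141.826
  Low, Online: 466×397/1127 = 164.154
Contributions (O − E)²/E:
  (137 − 95.462)²/95.462 = 18.0743
  (62 − 84.609)²/84.609 = 6.0415
  (79 − 97.929)²/97.929 = 3.6588
  (80 − 131.518)²/131.518 = 20.1805
  (87 − 116.565)²/116.565 = 7.4987
  (216 − 134.917)²/134.917 = 48.7296
  (170 − 160.020)²/160.020 = 0.6224
  (194 − 141.826)²/141.826 = 19.1934
  (102 − 164.154)²/164.154 = 23.5335
χ² = 18.0743 + 6.0415 + 3.6588 + 20.1805 + 7.4987 + 48.7296 + 0.6224 + 19.1934 + 23.5335 = 147.53
df = (3−1)(3−1) = 4. Since 147.53 > 9.488, reject the null hypothesis of independence at α = 0.05.

147.53; reject H₀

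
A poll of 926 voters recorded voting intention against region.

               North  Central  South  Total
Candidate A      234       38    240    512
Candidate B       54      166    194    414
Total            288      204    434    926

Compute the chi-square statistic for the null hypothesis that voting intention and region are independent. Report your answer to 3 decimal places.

189.440

Grand total N = 926.
Expected counts (row total × column total / N):
  Candidate A, North: 512×288/926 = 159.2397
  Candidate A, Central: 512×204/926 = 112.7948
  Candidate A, South: 512×434/926 = 239.9654
  Candidate B, North: 414×288/926 = 128.7603
  Candidate B, Central: 414×204/926 = 91.2052
  Candidate B, South: 414×434/926 = 194.0346
Contributions (O − E)²/E:
  (234 − 159.2397)²/159.2397 = 35.0987
  (38 − 112.7948)²/112.7948 = 49.5968
  (240 − 239.9654)²/239.9654 = 0.0000
  (54 − 128.7603)²/128.7603 = 43.4070
  (166 − 91.2052)²/91.2052 = 61.3371
  (194 − 194.0346)²/194.0346 = 0.0000
χ² = 35.0987 + 49.5968 + 0.0000 + 43.4070 + 61.3371 + 0.0000 = 189.440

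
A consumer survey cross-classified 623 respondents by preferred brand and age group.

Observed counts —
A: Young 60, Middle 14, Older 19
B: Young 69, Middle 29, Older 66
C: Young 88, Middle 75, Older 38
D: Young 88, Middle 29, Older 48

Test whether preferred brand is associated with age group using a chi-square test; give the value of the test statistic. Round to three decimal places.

Row totals: 93, 164, 201, 165. Column totals: 305, 147, 171. Grand total N = 623.
Expected counts (row total × column total / N):
  A, Young: 93×305/623 = 45.5297
  A, Middle: 93×147/623 = 21.9438
  A, Older: 93×171/623 = 25.5265
  B, Young: 164×305/623 = 80.2889
  B, Middle: 164×147/623 = 38.6966
  B, Older: 164×171/623 = 45.0144
  C, Young: 201×305/623 = 98.4029
  C, Middle: 201×147/623 = 47.4270
  C, Older: 201×171/623 = 55.1701
  D, Young: 165×305/623 = 80.7785
  D, Middle: 165×147/623 = 38.9326
  D, Older: 165×171/623 = 45.2889
Contributions (O − E)²/E:
  (60 − 45.5297)²/45.5297 = 4.5990
  (14 − 21.9438)²/21.9438 = 2.8757
  (19 − 25.5265)²/25.5265 = 1.6687
  (69 − 80.2889)²/80.2889 = 1.5873
  (29 − 38.6966)²/38.6966 = 2.4298
  (66 − 45.0144)²/45.0144 = 9.7834
  (88 − 98.4029)²/98.4029 = 1.0998
  (75 − 47.4270)²/47.4270 = 16.0303
  (38 − 55.1701)²/55.1701 = 5.3437
  (88 − 80.7785)²/80.7785 = 0.6456
  (29 − 38.9326)²/38.9326 = 2.5340
  (48 − 45.2889)²/45.2889 = 0.1623
χ² = 4.5990 + 2.8757 + 1.6687 + 1.5873 + 2.4298 + 9.7834 + 1.0998 + 16.0303 + 5.3437 + 0.6456 + 2.5340 + 0.1623 = 48.760

48.760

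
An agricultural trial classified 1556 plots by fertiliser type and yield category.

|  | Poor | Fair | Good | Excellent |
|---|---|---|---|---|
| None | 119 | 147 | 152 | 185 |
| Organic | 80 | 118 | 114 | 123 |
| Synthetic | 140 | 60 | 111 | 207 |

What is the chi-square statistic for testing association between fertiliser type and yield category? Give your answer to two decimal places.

Row totals: 603, 435, 518. Column totals: 339, 325, 377, 515. Grand total N = 1556.
Expected counts (row total × column total / N):
  None, Poor: 603×339/1556 = 131.373
  None, Fair: 603×325/1556 = 125.948
  None, Good: 603×377/1556 = 146.100
  None, Excellent: 603×515/1556 = 199.579
  Organic, Poor: 435×339/1556 = 94.772
  Organic, Fair: 435×325/1556 = 90.858
  Organic, Good: 435×377/1556 = 105.395
  Organic, Excellent: 435×515/1556 = 143.975
  Synthetic, Poor: 518×339/1556 = 112.855
  Synthetic, Fair: 518×325/1556 = 108.194
  Synthetic, Good: 518×377/1556 = 125.505
  Synthetic, Excellent: 518×515/1556 = 171.446
Contributions (O − E)²/E:
  (119 − 131.373)²/131.373 = 1.1653
  (147 − 125.948)²/125.948 = 3.5188
  (152 − 146.100)²/146.100 = 0.2383
  (185 − 199.579)²/199.579 = 1.0650
  (80 − 94.772)²/94.772 = 2.3025
  (118 − 90.858)²/90.858 = 8.1081
  (114 − 105.395)²/105.395 = 0.7026
  (123 − 143.975)²/143.975 = 3.0557
  (140 − 112.855)²/112.855 = 6.5292
  (60 − 108.194)²/108.194 = 21.4676
  (111 − 125.505)²/125.505 = 1.6764
  (207 − 171.446)²/171.446 = 7.3731
χ² = 1.1653 + 3.5188 + 0.2383 + 1.0650 + 2.3025 + 8.1081 + 0.7026 + 3.0557 + 6.5292 + 21.4676 + 1.6764 + 7.3731 = 57.20

57.20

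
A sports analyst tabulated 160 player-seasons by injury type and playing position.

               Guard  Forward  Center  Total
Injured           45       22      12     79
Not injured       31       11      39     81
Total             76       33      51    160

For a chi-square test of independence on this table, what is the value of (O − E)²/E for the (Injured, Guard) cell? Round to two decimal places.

Row total (Injured) = 79; column total (Guard) = 76; N = 160.
Expected count E = 79 × 76 / 160 = 37.525.
Contribution = (O − E)²/E = (45 − 37.525)² / 37.525 = 1.49.

1.49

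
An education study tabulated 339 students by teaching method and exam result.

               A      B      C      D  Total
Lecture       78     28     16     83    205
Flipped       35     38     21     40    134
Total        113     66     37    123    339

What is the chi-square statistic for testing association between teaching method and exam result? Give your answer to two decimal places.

19.57

Grand total N = 339.
Expected counts (row total × column total / N):
  Lecture, A: 205×113/339 = 68.3333
  Lecture, B: 205×66/339 = 39.9115
  Lecture, C: 205×37/339 = 22.3746
  Lecture, D: 205×123/339 = 74.3805
  Flipped, A: 134×113/339 = 44.6667
  Flipped, B: 134×66/339 = 26.0885
  Flipped, C: 134×37/339 = 14.6254
  Flipped, D: 134×123/339 = 48.6195
Contributions (O − E)²/E:
  (78 − 68.3333)²/68.3333 = 1.3675
  (28 − 39.9115)²/39.9115 = 3.5550
  (16 − 22.3746)²/22.3746 = 1.8161
  (83 − 74.3805)²/74.3805 = 0.9989
  (35 − 44.6667)²/44.6667 = 2.0921
  (38 − 26.0885)²/26.0885 = 5.4386
  (21 − 14.6254)²/14.6254 = 2.7784
  (40 − 48.6195)²/48.6195 = 1.5281
χ² = 1.3675 + 3.5550 + 1.8161 + 0.9989 + 2.0921 + 5.4386 + 2.7784 + 1.5281 = 19.57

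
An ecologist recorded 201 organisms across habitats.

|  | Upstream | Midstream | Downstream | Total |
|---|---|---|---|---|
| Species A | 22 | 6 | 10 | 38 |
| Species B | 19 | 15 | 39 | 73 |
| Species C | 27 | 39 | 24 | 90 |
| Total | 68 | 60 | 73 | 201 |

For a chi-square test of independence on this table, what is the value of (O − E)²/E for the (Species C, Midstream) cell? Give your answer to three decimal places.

5.481

Row total (Species C) = 90; column total (Midstream) = 60; N = 201.
Expected count E = 90 × 60 / 201 = 26.86567.
Contribution = (O − E)²/E = (39 − 26.86567)² / 26.86567 = 5.481.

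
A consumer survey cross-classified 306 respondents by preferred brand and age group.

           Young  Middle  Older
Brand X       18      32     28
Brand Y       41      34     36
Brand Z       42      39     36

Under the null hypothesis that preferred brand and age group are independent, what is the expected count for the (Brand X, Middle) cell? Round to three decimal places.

Row total (Brand X) = 78; column total (Middle) = 105; grand total N = 306.
Expected count = (row total × column total) / N = 78 × 105 / 306 = 26.765.

26.765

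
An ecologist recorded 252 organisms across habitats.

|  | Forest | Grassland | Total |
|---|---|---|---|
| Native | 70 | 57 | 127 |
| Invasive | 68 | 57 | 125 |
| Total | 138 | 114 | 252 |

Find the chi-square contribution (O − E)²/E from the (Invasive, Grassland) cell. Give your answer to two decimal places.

0.00

Row total (Invasive) = 125; column total (Grassland) = 114; N = 252.
Expected count E = 125 × 114 / 252 = 56.548.
Contribution = (O − E)²/E = (57 − 56.548)² / 56.548 = 0.00.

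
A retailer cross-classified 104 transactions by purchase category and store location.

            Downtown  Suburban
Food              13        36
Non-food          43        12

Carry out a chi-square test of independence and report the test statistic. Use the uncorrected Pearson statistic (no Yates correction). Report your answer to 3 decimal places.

Row totals: 49, 55. Column totals: 56, 48. Grand total N = 104.
Expected counts (row total × column total / N):
  Food, Downtown: 49×56/104 = 26.38462
  Food, Suburban: 49×48/104 = 22.61538
  Non-food, Downtown: 55×56/104 = 29.61538
  Non-food, Suburban: 55×48/104 = 25.38462
Contributions (O − E)²/E:
  (13 − 26.38462)²/26.38462 = 6.7899
  (36 − 22.61538)²/22.61538 = 7.9215
  (43 − 29.61538)²/29.61538 = 6.0492
  (12 − 25.38462)²/25.38462 = 7.0573
χ² = 6.7899 + 7.9215 + 6.0492 + 7.0573 = 27.818

27.818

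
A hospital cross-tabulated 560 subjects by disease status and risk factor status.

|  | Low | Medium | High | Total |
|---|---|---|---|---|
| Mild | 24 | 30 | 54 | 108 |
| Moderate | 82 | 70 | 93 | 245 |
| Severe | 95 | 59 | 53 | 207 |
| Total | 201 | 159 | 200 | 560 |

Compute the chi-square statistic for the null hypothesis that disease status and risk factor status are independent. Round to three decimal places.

24.252

Grand total N = 560.
Expected counts (row total × column total / N):
  Mild, Low: 108×201/560 = 38.7643
  Mild, Medium: 108×159/560 = 30.6643
  Mild, High: 108×200/560 = 38.5714
  Moderate, Low: 245×201/560 = 87.9375
  Moderate, Medium: 245×159/560 = 69.5625
  Moderate, High: 245×200/560 = 87.5000
  Severe, Low: 207×201/560 = 74.2982
  Severe, Medium: 207×159/560 = 58.7732
  Severe, High: 207×200/560 = 73.9286
Contributions (O − E)²/E:
  (24 − 38.7643)²/38.7643 = 5.6233
  (30 − 30.6643)²/30.6643 = 0.0144
  (54 − 38.5714)²/38.5714 = 6.1715
  (82 − 87.9375)²/87.9375 = 0.4009
  (70 − 69.5625)²/69.5625 = 0.0028
  (93 − 87.5000)²/87.5000 = 0.3457
  (95 − 74.2982)²/74.2982 = 5.7682
  (59 − 58.7732)²/58.7732 = 0.0009
  (53 − 73.9286)²/73.9286 = 5.9247
χ² = 5.6233 + 0.0144 + 6.1715 + 0.4009 + 0.0028 + 0.3457 + 5.7682 + 0.0009 + 5.9247 = 24.252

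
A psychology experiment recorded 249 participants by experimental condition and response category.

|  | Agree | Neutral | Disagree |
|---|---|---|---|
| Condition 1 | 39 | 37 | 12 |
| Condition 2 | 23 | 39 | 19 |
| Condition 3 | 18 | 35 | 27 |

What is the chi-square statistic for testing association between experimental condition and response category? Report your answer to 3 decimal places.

14.380

Row totals: 88, 81, 80. Column totals: 80, 111, 58. Grand total N = 249.
Expected counts (row total × column total / N):
  Condition 1, Agree: 88×80/249 = 28.2731
  Condition 1, Neutral: 88×111/249 = 39.2289
  Condition 1, Disagree: 88×58/249 = 20.4980
  Condition 2, Agree: 81×80/249 = 26.0241
  Condition 2, Neutral: 81×111/249 = 36.1084
  Condition 2, Disagree: 81×58/249 = 18.8675
  Condition 3, Agree: 80×80/249 = 25.7028
  Condition 3, Neutral: 80×111/249 = 35.6627
  Condition 3, Disagree: 80×58/249 = 18.6345
Contributions (O − E)²/E:
  (39 − 28.2731)²/28.2731 = 4.0698
  (37 − 39.2289)²/39.2289 = 0.1266
  (12 − 20.4980)²/20.4980 = 3.5231
  (23 − 26.0241)²/26.0241 = 0.3514
  (39 − 36.1084)²/36.1084 = 0.2316
  (19 − 18.8675)²/18.8675 = 0.0009
  (18 − 25.7028)²/25.7028 = 2.3084
  (35 − 35.6627)²/35.6627 = 0.0123
  (27 − 18.6345)²/18.6345 = 3.7555
χ² = 4.0698 + 0.1266 + 3.5231 + 0.3514 + 0.2316 + 0.0009 + 2.3084 + 0.0123 + 3.7555 = 14.380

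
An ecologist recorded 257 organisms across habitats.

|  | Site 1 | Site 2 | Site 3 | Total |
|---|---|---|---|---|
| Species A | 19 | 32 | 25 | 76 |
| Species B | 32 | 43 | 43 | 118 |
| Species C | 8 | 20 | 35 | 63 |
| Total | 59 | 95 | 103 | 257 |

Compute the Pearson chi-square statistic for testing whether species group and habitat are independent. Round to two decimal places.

Grand total N = 257.
Expected counts (row total × column total / N):
  Species A, Site 1: 76×59/257 = 17.447
  Species A, Site 2: 76×95/257 = 28.093
  Species A, Site 3: 76×103/257 = 30.459
  Species B, Site 1: 118×59/257 = 27.089
  Species B, Site 2: 118×95/257 = 43.619
  Species B, Site 3: 118×103/257 = 47.292
  Species C, Site 1: 63×59/257 = 14.463
  Species C, Site 2: 63×95/257 = 23.288
  Species C, Site 3: 63×103/257 = 25.249
Contributions (O − E)²/E:
  (19 − 17.447)²/17.447 = 0.1382
  (32 − 28.093)²/28.093 = 0.5434
  (25 − 30.459)²/30.459 = 0.9784
  (32 − 27.089)²/27.089 = 0.8903
  (43 − 43.619)²/43.619 = 0.0088
  (43 − 47.292)²/47.292 = 0.3895
  (8 − 14.463)²/14.463 = 2.8881
  (20 − 23.288)²/23.288 = 0.4642
  (35 − 25.249)²/25.249 = 3.7658
χ² = 0.1382 + 0.5434 + 0.9784 + 0.8903 + 0.0088 + 0.3895 + 2.8881 + 0.4642 + 3.7658 = 10.07

10.07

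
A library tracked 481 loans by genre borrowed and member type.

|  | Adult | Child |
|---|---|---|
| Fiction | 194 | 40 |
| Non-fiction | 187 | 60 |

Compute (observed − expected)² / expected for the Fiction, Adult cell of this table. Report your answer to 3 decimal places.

Row total (Fiction) = 234; column total (Adult) = 381; N = 481.
Expected count E = 234 × 381 / 481 = 185.3514.
Contribution = (O − E)²/E = (194 − 185.3514)² / 185.3514 = 0.404.

0.404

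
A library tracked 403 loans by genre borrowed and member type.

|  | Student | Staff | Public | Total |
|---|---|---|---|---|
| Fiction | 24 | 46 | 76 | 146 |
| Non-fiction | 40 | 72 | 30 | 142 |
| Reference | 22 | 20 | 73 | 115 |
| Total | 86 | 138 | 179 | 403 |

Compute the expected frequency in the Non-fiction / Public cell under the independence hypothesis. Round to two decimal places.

63.07

Row total (Non-fiction) = 142; column total (Public) = 179; grand total N = 403.
Expected count = (row total × column total) / N = 142 × 179 / 403 = 63.07.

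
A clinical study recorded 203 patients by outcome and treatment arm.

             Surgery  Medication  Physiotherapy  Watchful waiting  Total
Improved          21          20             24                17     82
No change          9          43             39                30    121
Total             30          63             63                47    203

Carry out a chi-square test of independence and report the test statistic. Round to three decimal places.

Grand total N = 203.
Expected counts (row total × column total / N):
  Improved, Surgery: 82×30/203 = 12.1182
  Improved, Medication: 82×63/203 = 25.4483
  Improved, Physiotherapy: 82×63/203 = 25.4483
  Improved, Watchful waiting: 82×47/203 = 18.9852
  No change, Surgery: 121×30/203 = 17.8818
  No change, Medication: 121×63/203 = 37.5517
  No change, Physiotherapy: 121×63/203 = 37.5517
  No change, Watchful waiting: 121×47/203 = 28.0148
Contributions (O − E)²/E:
  (21 − 12.1182)²/12.1182 = 6.5097
  (20 − 25.4483)²/25.4483 = 1.1664
  (24 − 25.4483)²/25.4483 = 0.0824
  (17 − 18.9852)²/18.9852 = 0.2076
  (9 − 17.8818)²/17.8818 = 4.4115
  (43 − 37.5517)²/37.5517 = 0.7905
  (39 − 37.5517)²/37.5517 = 0.0559
  (30 − 28.0148)²/28.0148 = 0.1407
χ² = 6.5097 + 1.1664 + 0.0824 + 0.2076 + 4.4115 + 0.7905 + 0.0559 + 0.1407 = 13.365

13.365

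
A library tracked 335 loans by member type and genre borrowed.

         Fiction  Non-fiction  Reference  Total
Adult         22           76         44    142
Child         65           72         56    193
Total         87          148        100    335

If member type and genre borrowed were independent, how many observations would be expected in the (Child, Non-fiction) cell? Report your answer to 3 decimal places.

Row total (Child) = 193; column total (Non-fiction) = 148; grand total N = 335.
Expected count = (row total × column total) / N = 193 × 148 / 335 = 85.266.

85.266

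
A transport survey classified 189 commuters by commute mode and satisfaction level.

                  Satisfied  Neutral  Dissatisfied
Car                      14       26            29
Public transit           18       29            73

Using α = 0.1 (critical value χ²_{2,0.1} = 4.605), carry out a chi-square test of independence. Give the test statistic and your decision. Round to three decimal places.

Row totals: 69, 120. Column totals: 32, 55, 102. Grand total N = 189.
Expected counts (row total × column total / N):
  Car, Satisfied: 69×32/189 = 11.6825
  Car, Neutral: 69×55/189 = 20.0794
  Car, Dissatisfied: 69×102/189 = 37.2381
  Public transit, Satisfied: 120×32/189 = 20.3175
  Public transit, Neutral: 120×55/189 = 34.9206
  Public transit, Dissatisfied: 120×102/189 = 64.7619
Contributions (O − E)²/E:
  (14 − 11.6825)²/11.6825 = 0.4597
  (26 − 20.0794)²/20.0794 = 1.7457
  (29 − 37.2381)²/37.2381 = 1.8225
  (18 − 20.3175)²/20.3175 = 0.2643
  (29 − 34.9206)²/34.9206 = 1.0038
  (73 − 64.7619)²/64.7619 = 1.0479
χ² = 0.4597 + 1.7457 + 1.8225 + 0.2643 + 1.0038 + 1.0479 = 6.344
df = (2−1)(3−1) = 2. Since 6.344 > 4.605, reject the null hypothesis of independence at α = 0.1.

6.344; reject H₀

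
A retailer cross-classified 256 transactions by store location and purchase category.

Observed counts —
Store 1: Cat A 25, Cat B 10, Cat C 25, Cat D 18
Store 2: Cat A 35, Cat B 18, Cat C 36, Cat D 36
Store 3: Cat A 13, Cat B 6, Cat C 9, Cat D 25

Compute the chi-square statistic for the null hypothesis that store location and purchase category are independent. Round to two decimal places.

Row totals: 78, 125, 53. Column totals: 73, 34, 70, 79. Grand total N = 256.
Expected counts (row total × column total / N):
  Store 1, Cat A: 78×73/256 = 22.2422
  Store 1, Cat B: 78×34/256 = 10.3594
  Store 1, Cat C: 78×70/256 = 21.3281
  Store 1, Cat D: 78×79/256 = 24.0703
  Store 2, Cat A: 125×73/256 = 35.6445
  Store 2, Cat B: 125×34/256 = 16.6016
  Store 2, Cat C: 125×70/256 = 34.1797
  Store 2, Cat D: 125×79/256 = 38.5742
  Store 3, Cat A: 53×73/256 = 15.1133
  Store 3, Cat B: 53×34/256 = 7.0391
  Store 3, Cat C: 53×70/256 = 14.4922
  Store 3, Cat D: 53×79/256 = 16.3555
Contributions (O − E)²/E:
  (25 − 22.2422)²/22.2422 = 0.3419
  (10 − 10.3594)²/10.3594 = 0.0125
  (25 − 21.3281)²/21.3281 = 0.6322
  (18 − 24.0703)²/24.0703 = 1.5309
  (35 − 35.6445)²/35.6445 = 0.0117
  (18 − 16.6016)²/16.6016 = 0.1178
  (36 − 34.1797)²/34.1797 = 0.0969
  (36 − 38.5742)²/38.5742 = 0.1718
  (13 − 15.1133)²/15.1133 = 0.2955
  (6 − 7.0391)²/7.0391 = 0.1534
  (9 − 14.4922)²/14.4922 = 2.0814
  (25 − 16.3555)²/16.3555 = 4.5689
χ² = 0.3419 + 0.0125 + 0.6322 + 1.5309 + 0.0117 + 0.1178 + 0.0969 + 0.1718 + 0.2955 + 0.1534 + 2.0814 + 4.5689 = 10.01

10.01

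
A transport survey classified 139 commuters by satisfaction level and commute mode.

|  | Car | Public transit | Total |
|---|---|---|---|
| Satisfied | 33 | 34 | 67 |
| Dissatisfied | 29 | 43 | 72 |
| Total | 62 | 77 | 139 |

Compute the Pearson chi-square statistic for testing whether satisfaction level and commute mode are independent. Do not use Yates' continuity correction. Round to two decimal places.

1.13

Grand total N = 139.
Expected counts (row total × column total / N):
  Satisfied, Car: 67×62/139 = 29.885
  Satisfied, Public transit: 67×77/139 = 37.115
  Dissatisfied, Car: 72×62/139 = 32.115
  Dissatisfied, Public transit: 72×77/139 = 39.885
Contributions (O − E)²/E:
  (33 − 29.885)²/29.885 = 0.3247
  (34 − 37.115)²/37.115 = 0.2614
  (29 − 32.115)²/32.115 = 0.3021
  (43 − 39.885)²/39.885 = 0.2433
χ² = 0.3247 + 0.2614 + 0.3021 + 0.2433 = 1.13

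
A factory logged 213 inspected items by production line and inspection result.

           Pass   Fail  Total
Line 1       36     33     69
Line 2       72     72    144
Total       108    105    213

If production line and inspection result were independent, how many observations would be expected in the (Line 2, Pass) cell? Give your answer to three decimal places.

73.014

Row total (Line 2) = 144; column total (Pass) = 108; grand total N = 213.
Expected count = (row total × column total) / N = 144 × 108 / 213 = 73.014.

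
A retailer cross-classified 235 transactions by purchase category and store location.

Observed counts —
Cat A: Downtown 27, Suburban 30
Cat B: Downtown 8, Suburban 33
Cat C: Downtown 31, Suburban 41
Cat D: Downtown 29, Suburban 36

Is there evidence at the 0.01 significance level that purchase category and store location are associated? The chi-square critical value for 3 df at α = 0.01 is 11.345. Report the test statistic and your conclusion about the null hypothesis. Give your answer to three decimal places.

Row totals: 57, 41, 72, 65. Column totals: 95, 140. Grand total N = 235.
Expected counts (row total × column total / N):
  Cat A, Downtown: 57×95/235 = 23.04255
  Cat A, Suburban: 57×140/235 = 33.95745
  Cat B, Downtown: 41×95/235 = 16.57447
  Cat B, Suburban: 41×140/235 = 24.42553
  Cat C, Downtown: 72×95/235 = 29.10638
  Cat C, Suburban: 72×140/235 = 42.89362
  Cat D, Downtown: 65×95/235 = 26.27660
  Cat D, Suburban: 65×140/235 = 38.72340
Contributions (O − E)²/E:
  (27 − 23.04255)²/23.04255 = 0.6797
  (30 − 33.95745)²/33.95745 = 0.4612
  (8 − 16.57447)²/16.57447 = 4.4358
  (33 − 24.42553)²/24.42553 = 3.0100
  (31 − 29.10638)²/29.10638 = 0.1232
  (41 − 42.89362)²/42.89362 = 0.0836
  (29 − 26.27660)²/26.27660 = 0.2823
  (36 − 38.72340)²/38.72340 = 0.1915
χ² = 0.6797 + 0.4612 + 4.4358 + 3.0100 + 0.1232 + 0.0836 + 0.2823 + 0.1915 = 9.267
df = (4−1)(2−1) = 3. Since 9.267 < 11.345, fail to reject the null hypothesis of independence at α = 0.01.

9.267; fail to reject H₀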